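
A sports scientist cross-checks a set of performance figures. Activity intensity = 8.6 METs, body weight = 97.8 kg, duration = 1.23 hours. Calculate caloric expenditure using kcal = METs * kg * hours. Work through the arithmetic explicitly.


kcal = 8.6 * 97.8 * 1.23
= 841.08 * 1.23
= 1034.53 kcal

1034.53 kcal


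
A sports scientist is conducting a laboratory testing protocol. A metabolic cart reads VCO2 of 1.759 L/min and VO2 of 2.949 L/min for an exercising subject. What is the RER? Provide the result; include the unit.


RER = VCO2 / VO2 = 1.759 / 2.949 = 0.5965

0.5965


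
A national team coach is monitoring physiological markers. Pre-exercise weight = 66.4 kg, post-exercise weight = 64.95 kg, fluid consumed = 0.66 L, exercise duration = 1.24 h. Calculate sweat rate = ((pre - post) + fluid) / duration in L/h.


Weight loss = 66.4 - 64.95 = 1.45 kg (approx L)
Total sweat = 1.45 + 0.66 = 2.11 L
Sweat rate = 2.11 / 1.24 = 1.702 L/h

1.702 L/h


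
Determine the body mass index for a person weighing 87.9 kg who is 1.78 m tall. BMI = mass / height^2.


BMI = mass / height^2
= 87.9 / 1.78^2
= 87.9 / 3.1684
= 27.74 kg/m^2

27.74 kg/m^2


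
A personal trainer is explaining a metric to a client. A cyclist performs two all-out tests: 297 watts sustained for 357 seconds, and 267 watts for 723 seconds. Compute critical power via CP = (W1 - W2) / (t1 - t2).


W1 = P1 * t1 = 297 * 357 = 106029 J
W2 = P2 * t2 = 267 * 723 = 193041 J
CP = (106029 - 193041) / (357 - 723)
= 237.74 W

237.74 W


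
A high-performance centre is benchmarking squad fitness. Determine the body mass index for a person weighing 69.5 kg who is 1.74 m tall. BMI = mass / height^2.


BMI = mass / height^2
= 69.5 / 1.74^2
= 69.5 / 3.0276
= 22.96 kg/m^2

22.96 kg/m^2


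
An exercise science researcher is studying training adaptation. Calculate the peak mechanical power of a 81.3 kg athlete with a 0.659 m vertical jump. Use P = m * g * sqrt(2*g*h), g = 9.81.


First, sqrt(2gh) = sqrt(2 * 9.81 * 0.659)
= sqrt(12.92958) = 3.595773 m/s
Power = 81.3 * 9.81 * 3.595773 = 2867.82 W

2867.82 W


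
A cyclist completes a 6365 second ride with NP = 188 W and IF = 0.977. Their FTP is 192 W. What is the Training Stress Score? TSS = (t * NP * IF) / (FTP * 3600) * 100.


t * NP * IF = 6365 * 188 * 0.977 = 1169097.74
FTP * 3600 = 691200
TSS = (1169097.74 / 691200) * 100 = 169.14

169.14 TSS


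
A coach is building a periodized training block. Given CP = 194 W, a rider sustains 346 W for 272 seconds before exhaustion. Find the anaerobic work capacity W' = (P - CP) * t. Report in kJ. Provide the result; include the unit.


Excess power = 346 - 194 = 152 W
Work above CP = 152 * 272 = 41344 J
W' = 41.344 kJ

41.344 kJ


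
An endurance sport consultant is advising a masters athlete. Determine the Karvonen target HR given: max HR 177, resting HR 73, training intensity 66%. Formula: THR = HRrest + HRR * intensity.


HRR = HRmax - HRrest = 177 - 73 = 104
THR = 73 + 104 * 0.66
= 141.64 bpm

141.64 bpm


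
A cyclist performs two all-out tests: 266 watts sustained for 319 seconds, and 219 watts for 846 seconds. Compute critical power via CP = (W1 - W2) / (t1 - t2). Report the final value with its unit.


W1 = P1 * t1 = 266 * 319 = 84854 J
W2 = P2 * t2 = 219 * 846 = 185274 J
CP = (84854 - 185274) / (319 - 846)
= 190.55 W

190.55 W


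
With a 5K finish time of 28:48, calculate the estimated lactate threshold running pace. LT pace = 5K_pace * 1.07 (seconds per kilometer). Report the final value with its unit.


Race duration = 1728 s for 5 km
Average pace = 1728 / 5 = 345.6 s/km
LT pace = 345.6 * 1.07
= 369.79 s/km

369.79 s/km


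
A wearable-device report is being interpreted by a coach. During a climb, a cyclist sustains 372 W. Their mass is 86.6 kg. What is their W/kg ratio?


Power-to-weight = 372 W / 86.6 kg
= 4.296 W/kg

4.296 W/kg


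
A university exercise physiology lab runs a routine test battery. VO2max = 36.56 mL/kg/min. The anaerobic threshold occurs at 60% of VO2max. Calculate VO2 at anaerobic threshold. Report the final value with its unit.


AT fraction = 60 / 100 = 0.6
AT VO2 = 36.56 * 0.6
= 21.94 mL/kg/min

21.94 mL/kg/min


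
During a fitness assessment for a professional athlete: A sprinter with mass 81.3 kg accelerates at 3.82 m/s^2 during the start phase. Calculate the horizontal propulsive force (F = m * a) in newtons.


F = m * a
= 81.3 * 3.82
= 310.57 N

310.57 N


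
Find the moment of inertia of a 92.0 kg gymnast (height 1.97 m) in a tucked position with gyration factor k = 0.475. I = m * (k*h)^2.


Radius of gyration = 0.475 * 1.97 = 0.93575 m
I = 92.0 * 0.93575^2
= 92.0 * 0.875628
= 80.558 kg*m^2

80.558 kg*m^2


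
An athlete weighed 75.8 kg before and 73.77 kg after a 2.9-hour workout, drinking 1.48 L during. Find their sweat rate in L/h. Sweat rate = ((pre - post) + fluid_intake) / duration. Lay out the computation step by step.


Body mass change = 2.03 kg
Total sweat loss = 2.03 + 1.48 = 3.51 L
Rate = 3.51 / 2.9 = 1.21 L/h

1.21 L/h


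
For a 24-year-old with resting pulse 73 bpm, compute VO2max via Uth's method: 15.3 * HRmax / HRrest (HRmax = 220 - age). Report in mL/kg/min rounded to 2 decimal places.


Step 1: HRmax = 220 - 24 = 196 bpm
Step 2: Ratio = 196 / 73 = 2.6849
Step 3: VO2max = 15.3 * 2.6849 = 41.08 mL/kg/min

41.08 mL/kg/min


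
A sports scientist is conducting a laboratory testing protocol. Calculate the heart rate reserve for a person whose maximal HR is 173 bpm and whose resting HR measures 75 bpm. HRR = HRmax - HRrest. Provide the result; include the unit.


HRmax = 173 bpm
HRrest = 75 bpm
HRR = 173 - 75 = 98 bpm

98 bpm


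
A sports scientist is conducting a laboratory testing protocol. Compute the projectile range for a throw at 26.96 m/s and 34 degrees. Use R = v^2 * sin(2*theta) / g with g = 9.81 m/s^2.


Two times the angle = 68 degrees
sin(68) = 0.927184
R = 726.8416 * 0.927184 / 9.81 = 68.697 m

68.697 m


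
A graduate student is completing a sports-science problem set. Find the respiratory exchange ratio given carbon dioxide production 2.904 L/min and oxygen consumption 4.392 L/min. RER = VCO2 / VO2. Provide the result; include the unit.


VCO2 = 2.904 L/min
VO2 = 4.392 L/min
RER = 2.904 / 4.392 = 0.6612

0.6612


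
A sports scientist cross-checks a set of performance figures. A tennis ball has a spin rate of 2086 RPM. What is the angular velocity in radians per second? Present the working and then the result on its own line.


Convert RPM to rad/s: multiply by 2*pi and divide by 60
omega = 2086 * 2 * pi / 60
= 218.445 rad/s

218.445 rad/s


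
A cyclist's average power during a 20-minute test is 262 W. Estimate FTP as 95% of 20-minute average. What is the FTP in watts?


FTP = 20-min power * 0.95
= 262 * 0.95
= 248.9 W

248.9 W


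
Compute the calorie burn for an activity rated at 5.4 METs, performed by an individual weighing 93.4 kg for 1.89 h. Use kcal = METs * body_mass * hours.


Product of METs and mass = 5.4 * 93.4 = 504.36
Total kcal = 504.36 * 1.89 = 953.24 kcal

953.24 kcal


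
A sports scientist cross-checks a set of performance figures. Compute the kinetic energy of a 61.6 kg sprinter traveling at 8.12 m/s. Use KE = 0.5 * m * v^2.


Velocity squared = 65.9344
KE = 0.5 * 61.6 * 65.9344 = 2030.78 J

2030.78 J


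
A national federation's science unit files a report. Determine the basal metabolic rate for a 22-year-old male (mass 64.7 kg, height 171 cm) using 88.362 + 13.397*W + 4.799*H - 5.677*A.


BMR = 88.362 + 13.397*64.7 + 4.799*171 - 5.677*22
= 1650.88 kcal/day

1650.88 kcal/day


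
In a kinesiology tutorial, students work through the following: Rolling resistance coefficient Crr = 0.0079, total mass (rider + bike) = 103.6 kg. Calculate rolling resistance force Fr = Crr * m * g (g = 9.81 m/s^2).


Fr = Crr * m * g
= 0.0079 * 103.6 * 9.81
= 8.029 N

8.029 N


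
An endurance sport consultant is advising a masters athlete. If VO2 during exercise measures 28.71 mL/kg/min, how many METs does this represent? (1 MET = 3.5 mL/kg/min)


METs = VO2 / 3.5 = 28.71 / 3.5 = 8.2

8.2 METs


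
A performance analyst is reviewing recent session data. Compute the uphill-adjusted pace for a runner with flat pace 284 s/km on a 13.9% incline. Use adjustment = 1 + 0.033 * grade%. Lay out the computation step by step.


Adjustment factor = 1 + 0.033 * 13.9 = 1.4587
Grade-adjusted pace = 284 * 1.4587 = 414.27 s/km

414.27 s/km


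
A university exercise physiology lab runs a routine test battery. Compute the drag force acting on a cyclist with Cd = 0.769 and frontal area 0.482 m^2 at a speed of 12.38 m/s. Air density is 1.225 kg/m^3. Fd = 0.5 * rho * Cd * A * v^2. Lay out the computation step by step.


Step 1: v^2 = 153.2644
Step 2: Fd = 0.5 * 1.225 * 0.769 * 0.482 * 153.2644
= 34.795 N

34.795 N


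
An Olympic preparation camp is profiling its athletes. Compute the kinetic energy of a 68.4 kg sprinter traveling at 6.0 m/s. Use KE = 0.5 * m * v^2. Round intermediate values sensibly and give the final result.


Velocity squared = 36.0
KE = 0.5 * 68.4 * 36.0 = 1231.2 J

1231.2 J


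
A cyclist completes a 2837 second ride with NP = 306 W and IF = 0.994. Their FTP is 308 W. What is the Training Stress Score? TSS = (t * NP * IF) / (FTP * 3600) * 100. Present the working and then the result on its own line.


t * NP * IF = 2837 * 306 * 0.994 = 862913.268
FTP * 3600 = 1108800
TSS = (862913.268 / 1108800) * 100 = 77.82

77.82 TSS


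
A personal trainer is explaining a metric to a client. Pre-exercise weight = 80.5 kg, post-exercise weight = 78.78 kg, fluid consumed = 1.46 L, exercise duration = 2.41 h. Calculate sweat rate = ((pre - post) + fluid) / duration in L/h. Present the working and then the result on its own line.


Weight loss = 80.5 - 78.78 = 1.72 kg (approx L)
Total sweat = 1.72 + 1.46 = 3.18 L
Sweat rate = 3.18 / 2.41 = 1.32 L/h

1.32 L/h


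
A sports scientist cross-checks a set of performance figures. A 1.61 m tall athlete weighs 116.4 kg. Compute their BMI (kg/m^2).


height^2 = 2.5921 m^2
BMI = 116.4 / 2.5921 = 44.91 kg/m^2

44.91 kg/m^2


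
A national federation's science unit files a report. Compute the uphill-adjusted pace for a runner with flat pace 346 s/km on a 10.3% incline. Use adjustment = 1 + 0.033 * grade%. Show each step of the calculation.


Adjustment factor = 1 + 0.033 * 10.3 = 1.3399
Grade-adjusted pace = 346 * 1.3399 = 463.61 s/km

463.61 s/km


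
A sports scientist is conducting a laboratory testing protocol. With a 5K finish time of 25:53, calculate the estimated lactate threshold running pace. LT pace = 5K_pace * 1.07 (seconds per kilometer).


Race duration = 1553 s for 5 km
Average pace = 1553 / 5 = 310.6 s/km
LT pace = 310.6 * 1.07
= 332.34 s/km

332.34 s/km


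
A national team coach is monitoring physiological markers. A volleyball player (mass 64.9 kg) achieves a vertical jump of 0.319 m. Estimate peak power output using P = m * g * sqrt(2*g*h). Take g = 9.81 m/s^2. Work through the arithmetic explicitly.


2 * g * h = 2 * 9.81 * 0.319 = 6.25878
sqrt(6.25878) = 2.501755 m/s
P = 64.9 * 9.81 * 2.501755 = 1592.79 W

1592.79 W


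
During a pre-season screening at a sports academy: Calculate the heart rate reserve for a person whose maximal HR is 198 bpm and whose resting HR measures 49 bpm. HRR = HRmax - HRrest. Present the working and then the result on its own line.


HRmax = 198 bpm
HRrest = 49 bpm
HRR = 198 - 49 = 149 bpm

149 bpm


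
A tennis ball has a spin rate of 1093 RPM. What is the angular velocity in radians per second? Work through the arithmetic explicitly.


Convert RPM to rad/s: multiply by 2*pi and divide by 60
omega = 1093 * 2 * pi / 60
= 114.459 rad/s

114.459 rad/s


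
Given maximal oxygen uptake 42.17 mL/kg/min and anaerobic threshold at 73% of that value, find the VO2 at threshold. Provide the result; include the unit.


Percentage as decimal = 0.73
VO2 at AT = 42.17 * 0.73 = 30.78 mL/kg/min

30.78 mL/kg/min


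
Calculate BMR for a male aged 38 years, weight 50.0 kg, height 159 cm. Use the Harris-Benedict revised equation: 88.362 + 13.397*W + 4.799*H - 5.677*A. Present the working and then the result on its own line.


Substituting values:
W term = 13.397 * 50.0 = 669.85
H term = 4.799 * 159 = 763.041
A term = 5.677 * 38 = 215.726
BMR = 1305.53 kcal/day

1305.53 kcal/day


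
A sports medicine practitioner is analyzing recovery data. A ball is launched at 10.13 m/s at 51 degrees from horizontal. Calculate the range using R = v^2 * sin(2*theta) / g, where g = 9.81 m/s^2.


sin(2 * 51) = sin(102) = 0.978148
v^2 = 10.13^2 = 102.6169
R = 102.6169 * 0.978148 / 9.81
= 10.232 m

10.232 m


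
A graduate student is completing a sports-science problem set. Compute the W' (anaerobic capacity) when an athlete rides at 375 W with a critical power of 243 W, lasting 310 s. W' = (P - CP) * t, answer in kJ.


Above-CP power = 132 W
Duration = 310 s
W' = 132 * 310 = 40920 J
Convert: 40920 / 1000 = 40.92 kJ

40.92 kJ


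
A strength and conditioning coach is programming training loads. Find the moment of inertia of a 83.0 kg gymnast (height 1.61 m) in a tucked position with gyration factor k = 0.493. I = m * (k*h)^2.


Radius of gyration = 0.493 * 1.61 = 0.79373 m
I = 83.0 * 0.79373^2
= 83.0 * 0.630007
= 52.291 kg*m^2

52.291 kg*m^2


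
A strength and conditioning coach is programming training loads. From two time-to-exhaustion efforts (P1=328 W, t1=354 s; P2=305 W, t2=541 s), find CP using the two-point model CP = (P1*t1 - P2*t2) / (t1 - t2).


Work in trial 1 = 116112 J
Work in trial 2 = 165005 J
Delta work = -48893 J
Delta time = -187 s
CP = -48893 / -187 = 261.46 W

261.46 W


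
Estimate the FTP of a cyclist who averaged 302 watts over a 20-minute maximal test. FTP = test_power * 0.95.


FTP = 302 * 0.95 = 286.9 W

286.9 W


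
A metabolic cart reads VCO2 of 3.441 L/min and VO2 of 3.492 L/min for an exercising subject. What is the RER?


RER = VCO2 / VO2 = 3.441 / 3.492 = 0.9854

0.9854


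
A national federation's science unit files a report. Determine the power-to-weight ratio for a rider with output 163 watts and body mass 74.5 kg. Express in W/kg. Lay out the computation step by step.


P/W = 163 / 74.5 = 2.188 W/kg

2.188 W/kg


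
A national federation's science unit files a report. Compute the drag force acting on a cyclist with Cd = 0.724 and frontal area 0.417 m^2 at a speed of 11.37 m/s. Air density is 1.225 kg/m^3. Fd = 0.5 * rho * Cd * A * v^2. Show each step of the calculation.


Step 1: v^2 = 129.2769
Step 2: Fd = 0.5 * 1.225 * 0.724 * 0.417 * 129.2769
= 23.906 N

23.906 N


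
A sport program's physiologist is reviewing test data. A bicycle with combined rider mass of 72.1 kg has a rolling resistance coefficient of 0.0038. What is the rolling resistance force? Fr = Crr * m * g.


Fr = 0.0038 * 72.1 * 9.81
= 0.27398 * 9.81
= 2.688 N

2.688 N


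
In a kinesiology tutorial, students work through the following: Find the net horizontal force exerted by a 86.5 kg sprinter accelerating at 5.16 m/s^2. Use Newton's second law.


Newton's second law: F = m * a
F = 86.5 * 5.16 = 446.34 N

446.34 N


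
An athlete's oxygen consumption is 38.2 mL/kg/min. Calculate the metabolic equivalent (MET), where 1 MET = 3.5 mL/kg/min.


MET = VO2 / 3.5
= 38.2 / 3.5
= 10.91 METs

10.91 METs


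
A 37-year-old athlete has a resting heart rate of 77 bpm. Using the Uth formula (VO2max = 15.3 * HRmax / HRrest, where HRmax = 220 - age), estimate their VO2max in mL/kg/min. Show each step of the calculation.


HRmax = 220 - 37 = 183 bpm
Ratio = HRmax / HRrest = 183 / 77 = 2.3766
VO2max = 15.3 * 2.3766 = 36.36 mL/kg/min

36.36 mL/kg/min


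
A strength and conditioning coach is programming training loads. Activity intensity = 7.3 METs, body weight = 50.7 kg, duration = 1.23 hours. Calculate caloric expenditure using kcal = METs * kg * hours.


kcal = 7.3 * 50.7 * 1.23
= 370.11 * 1.23
= 455.24 kcal

455.24 kcal


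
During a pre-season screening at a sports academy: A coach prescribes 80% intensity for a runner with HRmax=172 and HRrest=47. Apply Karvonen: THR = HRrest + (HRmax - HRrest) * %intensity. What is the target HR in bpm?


Heart rate reserve = 172 - 47 = 125
Intensity fraction = 80 / 100 = 0.8
THR = 47 + 125 * 0.8 = 147.0 bpm

147.0 bpm


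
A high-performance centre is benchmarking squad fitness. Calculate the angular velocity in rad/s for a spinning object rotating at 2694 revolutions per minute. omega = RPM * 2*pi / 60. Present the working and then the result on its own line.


omega = RPM * 2*pi / 60
= 2694 * 6.28318531 / 60
= 282.115 rad/s

282.115 rad/s


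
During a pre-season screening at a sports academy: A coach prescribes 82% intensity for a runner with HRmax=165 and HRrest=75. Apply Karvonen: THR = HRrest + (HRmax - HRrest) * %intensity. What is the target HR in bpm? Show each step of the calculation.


Heart rate reserve = 165 - 75 = 90
Intensity fraction = 82 / 100 = 0.82
THR = 75 + 90 * 0.82 = 148.8 bpm

148.8 bpm


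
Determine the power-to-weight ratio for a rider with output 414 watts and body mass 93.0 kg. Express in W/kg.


P/W = 414 / 93.0 = 4.452 W/kg

4.452 W/kg


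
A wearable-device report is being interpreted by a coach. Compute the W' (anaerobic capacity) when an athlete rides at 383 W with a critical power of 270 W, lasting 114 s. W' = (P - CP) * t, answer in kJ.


Above-CP power = 113 W
Duration = 114 s
W' = 113 * 114 = 12882 J
Convert: 12882 / 1000 = 12.882 kJ

12.882 kJ


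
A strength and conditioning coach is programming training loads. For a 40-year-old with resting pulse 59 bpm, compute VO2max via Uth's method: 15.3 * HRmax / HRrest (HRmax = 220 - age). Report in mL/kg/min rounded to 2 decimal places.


Step 1: HRmax = 220 - 40 = 180 bpm
Step 2: Ratio = 180 / 59 = 3.0508
Step 3: VO2max = 15.3 * 3.0508 = 46.68 mL/kg/min

46.68 mL/kg/min


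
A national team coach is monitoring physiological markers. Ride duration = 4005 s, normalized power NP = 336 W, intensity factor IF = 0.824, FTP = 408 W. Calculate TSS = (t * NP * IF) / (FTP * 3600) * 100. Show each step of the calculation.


Numerator = 4005 * 336 * 0.824 = 1108840.32
Denominator = 408 * 3600 = 1468800
TSS = 1108840.32 / 1468800 * 100
= 75.49

75.49 TSS


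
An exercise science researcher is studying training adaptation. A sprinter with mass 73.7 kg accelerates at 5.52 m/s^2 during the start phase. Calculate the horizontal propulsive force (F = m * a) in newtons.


F = m * a
= 73.7 * 5.52
= 406.82 N

406.82 N


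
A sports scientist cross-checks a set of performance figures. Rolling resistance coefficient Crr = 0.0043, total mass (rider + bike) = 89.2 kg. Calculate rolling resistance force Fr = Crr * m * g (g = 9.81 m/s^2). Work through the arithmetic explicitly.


Fr = Crr * m * g
= 0.0043 * 89.2 * 9.81
= 3.763 N

3.763 N


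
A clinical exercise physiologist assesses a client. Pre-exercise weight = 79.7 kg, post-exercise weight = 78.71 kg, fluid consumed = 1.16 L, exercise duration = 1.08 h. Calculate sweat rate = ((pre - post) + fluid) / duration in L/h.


Weight loss = 79.7 - 78.71 = 0.99 kg (approx L)
Total sweat = 0.99 + 1.16 = 2.15 L
Sweat rate = 2.15 / 1.08 = 1.991 L/h

1.991 L/h


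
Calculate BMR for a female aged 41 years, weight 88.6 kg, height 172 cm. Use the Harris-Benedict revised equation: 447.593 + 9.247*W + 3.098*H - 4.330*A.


Substituting values:
W term = 9.247 * 88.6 = 819.2842
H term = 3.098 * 172 = 532.856
A term = 4.330 * 41 = 177.53
BMR = 1622.2 kcal/day

1622.2 kcal/day


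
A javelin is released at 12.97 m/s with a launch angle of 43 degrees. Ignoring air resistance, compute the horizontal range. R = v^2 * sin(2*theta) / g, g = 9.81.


Launch speed squared = 168.2209
sin(2 * 43 deg) = 0.997564
Range = 168.2209 * 0.997564 / 9.81
= 17.106 m

17.106 m


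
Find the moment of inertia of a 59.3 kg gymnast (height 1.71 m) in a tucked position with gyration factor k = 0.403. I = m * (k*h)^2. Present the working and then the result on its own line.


Radius of gyration = 0.403 * 1.71 = 0.68913 m
I = 59.3 * 0.68913^2
= 59.3 * 0.4749
= 28.162 kg*m^2

28.162 kg*m^2


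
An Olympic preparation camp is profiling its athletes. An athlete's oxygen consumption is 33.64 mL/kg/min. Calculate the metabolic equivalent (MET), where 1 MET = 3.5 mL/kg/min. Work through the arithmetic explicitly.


MET = VO2 / 3.5
= 33.64 / 3.5
= 9.61 METs

9.61 METs


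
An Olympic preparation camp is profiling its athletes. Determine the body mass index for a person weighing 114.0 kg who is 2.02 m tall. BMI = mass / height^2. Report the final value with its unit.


BMI = mass / height^2
= 114.0 / 2.02^2
= 114.0 / 4.0804
= 27.94 kg/m^2

27.94 kg/m^2


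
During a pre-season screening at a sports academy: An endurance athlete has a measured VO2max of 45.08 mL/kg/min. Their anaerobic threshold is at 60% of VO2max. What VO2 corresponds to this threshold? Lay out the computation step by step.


Anaerobic threshold VO2 = VO2max * 60%
= 45.08 * 0.6
= 27.05 mL/kg/min

27.05 mL/kg/min


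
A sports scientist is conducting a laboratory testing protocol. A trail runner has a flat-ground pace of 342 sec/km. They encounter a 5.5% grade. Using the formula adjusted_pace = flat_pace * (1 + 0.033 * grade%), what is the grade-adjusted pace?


Grade factor = 1 + 0.033 * 5.5 = 1.1815
Adjusted = 342 * 1.1815 = 404.07 sec/km

404.07 s/km


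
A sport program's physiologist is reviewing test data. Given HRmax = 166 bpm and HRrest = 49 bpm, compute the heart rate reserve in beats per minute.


Heart rate reserve = maximum HR minus resting HR
HRR = 166 - 49 = 117 bpm

117 bpm


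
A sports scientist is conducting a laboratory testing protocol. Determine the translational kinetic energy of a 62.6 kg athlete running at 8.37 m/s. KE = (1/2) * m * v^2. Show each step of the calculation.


KE = 0.5 * m * v^2
= 0.5 * 62.6 * 8.37^2
= 0.5 * 62.6 * 70.0569
= 2192.78 J

2192.78 J


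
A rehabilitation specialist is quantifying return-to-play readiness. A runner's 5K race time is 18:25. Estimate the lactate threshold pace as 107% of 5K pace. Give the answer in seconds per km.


Total race time = 18*60 + 25 = 1105 seconds
5K pace = 1105 / 5 = 221.0 sec/km
LT pace = 221.0 * 1.07 = 236.47 sec/km

236.47 s/km


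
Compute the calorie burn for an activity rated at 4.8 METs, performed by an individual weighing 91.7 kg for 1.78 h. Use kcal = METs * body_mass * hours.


Product of METs and mass = 4.8 * 91.7 = 440.16
Total kcal = 440.16 * 1.78 = 783.48 kcal

783.48 kcal


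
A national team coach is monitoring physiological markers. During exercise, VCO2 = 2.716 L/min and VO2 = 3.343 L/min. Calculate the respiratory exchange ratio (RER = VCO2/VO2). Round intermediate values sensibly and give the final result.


RER = VCO2 / VO2
= 2.716 / 3.343
= 0.8124

0.8124


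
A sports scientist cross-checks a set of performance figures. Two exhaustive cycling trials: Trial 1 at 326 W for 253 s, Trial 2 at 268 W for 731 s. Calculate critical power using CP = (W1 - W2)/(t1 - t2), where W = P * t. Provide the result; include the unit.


W1 = 326 * 253 = 82478 J
W2 = 268 * 731 = 195908 J
CP = (82478 - 195908) / (253 - 731)
= -113430 / -478
= 237.3 W

237.3 W


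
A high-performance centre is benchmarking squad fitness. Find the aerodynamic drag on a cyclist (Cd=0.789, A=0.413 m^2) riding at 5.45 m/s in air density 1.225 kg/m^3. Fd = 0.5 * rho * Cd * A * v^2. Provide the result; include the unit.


Fd = 0.5 * 1.225 * 0.789 * 0.413 * 5.45^2
= 0.5 * 1.225 * 0.789 * 0.413 * 29.7025
= 5.928 N

5.928 N


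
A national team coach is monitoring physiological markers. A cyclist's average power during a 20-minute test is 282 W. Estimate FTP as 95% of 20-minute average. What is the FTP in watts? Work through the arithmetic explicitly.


FTP = 20-min power * 0.95
= 282 * 0.95
= 267.9 W

267.9 W


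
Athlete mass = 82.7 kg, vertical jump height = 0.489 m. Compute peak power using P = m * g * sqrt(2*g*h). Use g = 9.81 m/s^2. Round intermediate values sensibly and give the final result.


sqrt(2 * 9.81 * 0.489) = sqrt(9.59418) = 3.097447 m/s
P = 82.7 * 9.81 * 3.097447
= 2512.92 W

2512.92 W


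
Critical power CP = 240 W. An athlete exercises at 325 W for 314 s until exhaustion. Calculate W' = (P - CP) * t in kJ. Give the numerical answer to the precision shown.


P - CP = 325 - 240 = 85 W
W' = 85 * 314 = 26690 J
= 26690 / 1000 = 26.69 kJ

26.69 kJ


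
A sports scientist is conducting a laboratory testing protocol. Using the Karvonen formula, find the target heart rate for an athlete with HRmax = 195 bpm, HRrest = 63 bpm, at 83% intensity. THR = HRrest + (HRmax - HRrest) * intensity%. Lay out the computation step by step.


HRR = 195 - 63 = 132
THR = 63 + 132 * 0.83
= 63 + 109.56
= 172.56 bpm

172.56 bpm


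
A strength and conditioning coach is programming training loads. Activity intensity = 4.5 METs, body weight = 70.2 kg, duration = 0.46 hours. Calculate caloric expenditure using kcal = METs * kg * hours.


kcal = 4.5 * 70.2 * 0.46
= 315.9 * 0.46
= 145.31 kcal

145.31 kcal


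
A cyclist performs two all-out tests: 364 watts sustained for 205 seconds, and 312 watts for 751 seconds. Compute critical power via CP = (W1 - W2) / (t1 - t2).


W1 = P1 * t1 = 364 * 205 = 74620 J
W2 = P2 * t2 = 312 * 751 = 234312 J
CP = (74620 - 234312) / (205 - 751)
= 292.48 W

292.48 W


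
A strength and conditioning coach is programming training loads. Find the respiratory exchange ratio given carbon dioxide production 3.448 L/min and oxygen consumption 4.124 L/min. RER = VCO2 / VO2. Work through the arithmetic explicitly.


VCO2 = 3.448 L/min
VO2 = 4.124 L/min
RER = 3.448 / 4.124 = 0.8361

0.8361


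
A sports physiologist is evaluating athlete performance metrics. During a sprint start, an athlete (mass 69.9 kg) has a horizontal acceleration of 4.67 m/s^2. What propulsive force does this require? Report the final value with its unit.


Propulsive force = mass * acceleration
= 69.9 kg * 4.67 m/s^2
= 326.43 N

326.43 N


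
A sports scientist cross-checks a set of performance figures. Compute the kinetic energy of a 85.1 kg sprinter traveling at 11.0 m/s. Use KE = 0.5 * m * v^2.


Velocity squared = 121.0
KE = 0.5 * 85.1 * 121.0 = 5148.55 J

5148.55 J


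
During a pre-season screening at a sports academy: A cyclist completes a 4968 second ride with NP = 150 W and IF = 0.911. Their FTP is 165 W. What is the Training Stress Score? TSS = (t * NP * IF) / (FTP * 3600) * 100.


t * NP * IF = 4968 * 150 * 0.911 = 678877.2
FTP * 3600 = 594000
TSS = (678877.2 / 594000) * 100 = 114.29

114.29 TSS


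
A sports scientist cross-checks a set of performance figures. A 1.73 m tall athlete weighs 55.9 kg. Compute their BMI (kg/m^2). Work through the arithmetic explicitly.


height^2 = 2.9929 m^2
BMI = 55.9 / 2.9929 = 18.68 kg/m^2

18.68 kg/m^2


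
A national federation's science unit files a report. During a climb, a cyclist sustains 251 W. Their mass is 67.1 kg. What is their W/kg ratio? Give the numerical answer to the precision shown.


Power-to-weight = 251 W / 67.1 kg
= 3.741 W/kg

3.741 W/kg


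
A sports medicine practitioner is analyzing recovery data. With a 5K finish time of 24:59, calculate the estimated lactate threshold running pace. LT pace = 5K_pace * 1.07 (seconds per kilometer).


Race duration = 1499 s for 5 km
Average pace = 1499 / 5 = 299.8 s/km
LT pace = 299.8 * 1.07
= 320.79 s/km

320.79 s/km


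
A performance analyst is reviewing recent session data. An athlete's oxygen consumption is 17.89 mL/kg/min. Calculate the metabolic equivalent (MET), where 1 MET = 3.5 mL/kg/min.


MET = VO2 / 3.5
= 17.89 / 3.5
= 5.11 METs

5.11 METs


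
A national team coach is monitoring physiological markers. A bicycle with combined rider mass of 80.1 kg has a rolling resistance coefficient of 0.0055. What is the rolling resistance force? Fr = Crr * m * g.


Fr = 0.0055 * 80.1 * 9.81
= 0.44055 * 9.81
= 4.322 N

4.322 N


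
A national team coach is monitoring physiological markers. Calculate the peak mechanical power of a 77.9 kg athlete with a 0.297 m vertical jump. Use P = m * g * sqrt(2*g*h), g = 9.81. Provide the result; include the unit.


First, sqrt(2gh) = sqrt(2 * 9.81 * 0.297)
= sqrt(5.82714) = 2.413947 m/s
Power = 77.9 * 9.81 * 2.413947 = 1844.74 W

1844.74 W


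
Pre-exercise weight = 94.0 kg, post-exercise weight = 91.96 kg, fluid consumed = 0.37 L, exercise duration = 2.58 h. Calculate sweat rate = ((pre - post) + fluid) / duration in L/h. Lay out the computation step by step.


Weight loss = 94.0 - 91.96 = 2.04 kg (approx L)
Total sweat = 2.04 + 0.37 = 2.41 L
Sweat rate = 2.41 / 2.58 = 0.934 L/h

0.934 L/h


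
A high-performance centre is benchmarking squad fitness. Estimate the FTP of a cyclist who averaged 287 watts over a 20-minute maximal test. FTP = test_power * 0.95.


FTP = 287 * 0.95 = 272.65 W

272.65 W


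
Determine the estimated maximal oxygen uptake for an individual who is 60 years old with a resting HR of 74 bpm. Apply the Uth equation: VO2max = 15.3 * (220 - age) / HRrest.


HRmax = 220 - 60 = 160
VO2max = 15.3 * (160 / 74)
= 15.3 * 2.1622
= 33.08 mL/kg/min

33.08 mL/kg/min


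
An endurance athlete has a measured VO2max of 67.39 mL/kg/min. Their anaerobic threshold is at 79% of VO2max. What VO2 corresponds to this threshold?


Anaerobic threshold VO2 = VO2max * 79%
= 67.39 * 0.79
= 53.24 mL/kg/min

53.24 mL/kg/min


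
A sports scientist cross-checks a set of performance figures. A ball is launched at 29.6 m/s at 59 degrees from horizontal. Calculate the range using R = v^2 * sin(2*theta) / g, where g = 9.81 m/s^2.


sin(2 * 59) = sin(118) = 0.882948
v^2 = 29.6^2 = 876.16
R = 876.16 * 0.882948 / 9.81
= 78.859 m

78.859 m


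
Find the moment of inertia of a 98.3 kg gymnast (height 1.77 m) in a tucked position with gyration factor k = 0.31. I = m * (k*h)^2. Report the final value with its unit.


Radius of gyration = 0.31 * 1.77 = 0.5487 m
I = 98.3 * 0.5487^2
= 98.3 * 0.301072
= 29.595 kg*m^2

29.595 kg*m^2


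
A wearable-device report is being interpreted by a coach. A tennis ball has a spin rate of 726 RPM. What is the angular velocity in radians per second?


Convert RPM to rad/s: multiply by 2*pi and divide by 60
omega = 726 * 2 * pi / 60
= 76.027 rad/s

76.027 rad/s


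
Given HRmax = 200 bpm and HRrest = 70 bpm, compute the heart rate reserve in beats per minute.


Heart rate reserve = maximum HR minus resting HR
HRR = 200 - 70 = 130 bpm

130 bpm


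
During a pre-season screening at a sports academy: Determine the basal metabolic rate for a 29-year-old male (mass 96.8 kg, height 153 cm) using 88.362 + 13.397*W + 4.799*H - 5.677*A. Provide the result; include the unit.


BMR = 88.362 + 13.397*96.8 + 4.799*153 - 5.677*29
= 1954.81 kcal/day

1954.81 kcal/day


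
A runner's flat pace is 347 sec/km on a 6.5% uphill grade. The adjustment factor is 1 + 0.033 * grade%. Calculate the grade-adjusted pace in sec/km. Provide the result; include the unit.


Factor = 1 + 0.033 * 6.5 = 1.2145
Adjusted pace = 347 * 1.2145
= 421.43 sec/km

421.43 s/km


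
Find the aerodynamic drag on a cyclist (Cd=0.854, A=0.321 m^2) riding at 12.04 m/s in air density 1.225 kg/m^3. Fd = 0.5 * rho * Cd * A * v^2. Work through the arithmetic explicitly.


Fd = 0.5 * 1.225 * 0.854 * 0.321 * 12.04^2
= 0.5 * 1.225 * 0.854 * 0.321 * 144.9616
= 24.34 N

24.34 N


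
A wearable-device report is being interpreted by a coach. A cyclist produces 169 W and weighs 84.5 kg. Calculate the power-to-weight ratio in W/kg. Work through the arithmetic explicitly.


P/W = power / mass
= 169 / 84.5
= 2.0 W/kg

2.0 W/kg


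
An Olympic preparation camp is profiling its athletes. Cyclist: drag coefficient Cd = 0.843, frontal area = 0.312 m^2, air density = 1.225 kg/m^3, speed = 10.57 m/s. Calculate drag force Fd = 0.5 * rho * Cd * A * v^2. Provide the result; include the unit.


v^2 = 10.57^2 = 111.7249
Fd = 0.5 * 1.225 * 0.843 * 0.312 * 111.7249
= 17.999 N

17.999 N


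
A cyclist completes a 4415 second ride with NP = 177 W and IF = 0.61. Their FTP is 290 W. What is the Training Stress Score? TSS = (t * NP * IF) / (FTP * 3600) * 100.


t * NP * IF = 4415 * 177 * 0.61 = 476687.55
FTP * 3600 = 1044000
TSS = (476687.55 / 1044000) * 100 = 45.66

45.66 TSS


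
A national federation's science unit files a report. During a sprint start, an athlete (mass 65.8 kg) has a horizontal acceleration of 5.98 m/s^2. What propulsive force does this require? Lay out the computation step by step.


Propulsive force = mass * acceleration
= 65.8 kg * 5.98 m/s^2
= 393.48 N

393.48 N


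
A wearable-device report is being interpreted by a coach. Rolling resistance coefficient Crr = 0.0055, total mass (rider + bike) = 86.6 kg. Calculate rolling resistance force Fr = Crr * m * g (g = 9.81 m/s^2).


Fr = Crr * m * g
= 0.0055 * 86.6 * 9.81
= 4.673 N

4.673 N


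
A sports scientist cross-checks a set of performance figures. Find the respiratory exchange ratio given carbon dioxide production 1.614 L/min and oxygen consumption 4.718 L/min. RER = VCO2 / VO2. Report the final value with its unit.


VCO2 = 1.614 L/min
VO2 = 4.718 L/min
RER = 1.614 / 4.718 = 0.3421

0.3421


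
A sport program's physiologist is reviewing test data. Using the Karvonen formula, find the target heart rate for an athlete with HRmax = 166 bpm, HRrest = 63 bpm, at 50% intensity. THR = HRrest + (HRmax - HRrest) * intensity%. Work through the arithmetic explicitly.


HRR = 166 - 63 = 103
THR = 63 + 103 * 0.5
= 63 + 51.5
= 114.5 bpm

114.5 bpm


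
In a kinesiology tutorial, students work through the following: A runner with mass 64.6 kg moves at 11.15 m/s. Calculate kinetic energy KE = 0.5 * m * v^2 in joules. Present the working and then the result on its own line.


v^2 = 11.15^2 = 124.3225
KE = 0.5 * 64.6 * 124.3225
= 4015.62 J

4015.62 J


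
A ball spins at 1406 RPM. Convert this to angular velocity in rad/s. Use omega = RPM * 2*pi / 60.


omega = 1406 * 2 * pi / 60
= 1406 * 6.28318531 / 60
= 8834.159 / 60
= 147.236 rad/s

147.236 rad/s


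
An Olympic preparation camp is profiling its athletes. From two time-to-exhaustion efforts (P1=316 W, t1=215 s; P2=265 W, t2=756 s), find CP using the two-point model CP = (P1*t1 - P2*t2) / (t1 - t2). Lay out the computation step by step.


Work in trial 1 = 67940 J
Work in trial 2 = 200340 J
Delta work = -132400 J
Delta time = -541 s
CP = -132400 / -541 = 244.73 W

244.73 W


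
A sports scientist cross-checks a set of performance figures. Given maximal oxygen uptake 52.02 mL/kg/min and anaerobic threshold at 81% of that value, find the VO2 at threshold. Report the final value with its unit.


Percentage as decimal = 0.81
VO2 at AT = 52.02 * 0.81 = 42.14 mL/kg/min

42.14 mL/kg/min


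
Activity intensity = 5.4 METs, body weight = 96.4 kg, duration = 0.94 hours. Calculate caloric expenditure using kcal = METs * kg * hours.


kcal = 5.4 * 96.4 * 0.94
= 520.56 * 0.94
= 489.33 kcal

489.33 kcal


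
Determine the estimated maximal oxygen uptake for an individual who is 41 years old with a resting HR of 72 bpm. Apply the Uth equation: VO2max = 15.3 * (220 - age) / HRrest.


HRmax = 220 - 41 = 179
VO2max = 15.3 * (179 / 72)
= 15.3 * 2.4861
= 38.04 mL/kg/min

38.04 mL/kg/min


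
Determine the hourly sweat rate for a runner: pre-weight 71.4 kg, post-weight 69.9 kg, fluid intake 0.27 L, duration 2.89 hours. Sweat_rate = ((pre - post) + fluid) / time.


Mass lost = 71.4 - 69.9 = 1.5 kg
Add fluid consumed: 1.5 + 0.27 = 1.77 L total sweat
Sweat rate = 1.77 / 2.89 = 0.612 L/h

0.612 L/h


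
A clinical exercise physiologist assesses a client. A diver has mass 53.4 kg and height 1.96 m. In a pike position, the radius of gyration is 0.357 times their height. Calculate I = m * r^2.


r = 0.357 * 1.96 = 0.69972 m
I = m * r^2 = 53.4 * 0.489608 = 26.145 kg*m^2

26.145 kg*m^2


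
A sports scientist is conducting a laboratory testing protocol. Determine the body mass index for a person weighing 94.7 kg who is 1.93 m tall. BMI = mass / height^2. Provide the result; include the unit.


BMI = mass / height^2
= 94.7 / 1.93^2
= 94.7 / 3.7249
= 25.42 kg/m^2

25.42 kg/m^2


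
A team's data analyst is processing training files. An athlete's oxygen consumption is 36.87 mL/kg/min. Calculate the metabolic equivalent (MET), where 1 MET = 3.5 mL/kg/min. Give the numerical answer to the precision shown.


MET = VO2 / 3.5
= 36.87 / 3.5
= 10.53 METs

10.53 METs


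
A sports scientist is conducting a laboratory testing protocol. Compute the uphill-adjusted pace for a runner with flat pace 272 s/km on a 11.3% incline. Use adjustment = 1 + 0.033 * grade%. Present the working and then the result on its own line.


Adjustment factor = 1 + 0.033 * 11.3 = 1.3729
Grade-adjusted pace = 272 * 1.3729 = 373.43 s/km

373.43 s/km


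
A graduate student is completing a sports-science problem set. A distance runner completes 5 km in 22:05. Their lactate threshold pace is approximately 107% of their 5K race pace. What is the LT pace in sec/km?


Convert to seconds: 22 min 5 s = 1325 s
Pace per km = 1325 / 5 = 265.0 s/km
LT pace = 265.0 * 1.07 = 283.55 s/km

283.55 s/km


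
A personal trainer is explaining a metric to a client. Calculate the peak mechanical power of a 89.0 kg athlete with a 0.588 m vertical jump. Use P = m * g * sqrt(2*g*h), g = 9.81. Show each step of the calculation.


First, sqrt(2gh) = sqrt(2 * 9.81 * 0.588)
= sqrt(11.53656) = 3.396551 m/s
Power = 89.0 * 9.81 * 3.396551 = 2965.49 W

2965.49 W


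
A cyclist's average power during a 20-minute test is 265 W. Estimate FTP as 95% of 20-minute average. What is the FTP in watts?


FTP = 20-min power * 0.95
= 265 * 0.95
= 251.75 W

251.75 W


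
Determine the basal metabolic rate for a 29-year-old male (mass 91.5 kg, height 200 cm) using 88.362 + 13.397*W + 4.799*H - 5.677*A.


BMR = 88.362 + 13.397*91.5 + 4.799*200 - 5.677*29
= 2109.35 kcal/day

2109.35 kcal/day


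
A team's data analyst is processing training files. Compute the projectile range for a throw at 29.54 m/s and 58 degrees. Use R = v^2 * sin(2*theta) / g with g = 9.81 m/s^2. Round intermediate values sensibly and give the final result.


Two times the angle = 116 degrees
sin(116) = 0.898794
R = 872.6116 * 0.898794 / 9.81 = 79.949 m

79.949 m


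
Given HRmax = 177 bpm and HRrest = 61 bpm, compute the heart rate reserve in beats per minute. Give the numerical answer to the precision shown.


Heart rate reserve = maximum HR minus resting HR
HRR = 177 - 61 = 116 bpm

116 bpm


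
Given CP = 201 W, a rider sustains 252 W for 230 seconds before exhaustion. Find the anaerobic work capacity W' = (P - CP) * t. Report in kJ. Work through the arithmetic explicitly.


Excess power = 252 - 201 = 51 W
Work above CP = 51 * 230 = 11730 J
W' = 11.73 kJ

11.73 kJ


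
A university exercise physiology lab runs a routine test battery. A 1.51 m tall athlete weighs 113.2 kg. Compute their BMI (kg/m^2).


height^2 = 2.2801 m^2
BMI = 113.2 / 2.2801 = 49.65 kg/m^2

49.65 kg/m^2


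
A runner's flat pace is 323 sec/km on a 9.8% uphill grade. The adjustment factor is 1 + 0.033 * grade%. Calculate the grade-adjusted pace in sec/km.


Factor = 1 + 0.033 * 9.8 = 1.3234
Adjusted pace = 323 * 1.3234
= 427.46 sec/km

427.46 s/km


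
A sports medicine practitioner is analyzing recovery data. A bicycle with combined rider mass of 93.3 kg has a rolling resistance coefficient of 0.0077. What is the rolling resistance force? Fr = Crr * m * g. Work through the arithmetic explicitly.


Fr = 0.0077 * 93.3 * 9.81
= 0.71841 * 9.81
= 7.048 N

7.048 N
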